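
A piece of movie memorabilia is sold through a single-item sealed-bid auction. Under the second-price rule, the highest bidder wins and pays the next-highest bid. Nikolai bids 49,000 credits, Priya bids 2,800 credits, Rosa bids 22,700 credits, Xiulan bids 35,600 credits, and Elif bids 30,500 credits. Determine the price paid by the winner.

Ordered from highest: Nikolai 49,000 credits, then Xiulan 35,600 credits, then Elif 30,500 credits, then Rosa 22,700 credits, then Priya 2,800 credits.
Nikolai has the highest bid, so Nikolai wins.
The second-highest bid is 35,600 credits, so that is what Nikolai pays.

The winner pays 35,600 credits.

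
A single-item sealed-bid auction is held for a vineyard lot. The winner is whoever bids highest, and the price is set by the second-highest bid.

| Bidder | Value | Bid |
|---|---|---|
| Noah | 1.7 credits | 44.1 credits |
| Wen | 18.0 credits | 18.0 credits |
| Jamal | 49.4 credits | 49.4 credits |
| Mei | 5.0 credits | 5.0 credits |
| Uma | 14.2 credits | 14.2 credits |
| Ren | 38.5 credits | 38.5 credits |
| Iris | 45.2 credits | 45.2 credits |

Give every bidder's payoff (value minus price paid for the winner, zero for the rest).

Ordered from highest: Jamal 49.4 credits > Iris 45.2 credits > Noah 44.1 credits > Ren 38.5 credits > Wen 18.0 credits > Uma 14.2 credits > Mei 5.0 credits.
Jamal has the top bid and wins; the price is the second-highest bid, 45.2 credits.
Jamal's payoff = 49.4 credits − 45.2 credits = 4.2 credits. All other bidders lose, so their payoff is 0.

Noah 0.0 credits, Wen 0.0 credits, Jamal 4.2 credits, Mei 0.0 credits, Uma 0.0 credits, Ren 0.0 credits, Iris 0.0 credits.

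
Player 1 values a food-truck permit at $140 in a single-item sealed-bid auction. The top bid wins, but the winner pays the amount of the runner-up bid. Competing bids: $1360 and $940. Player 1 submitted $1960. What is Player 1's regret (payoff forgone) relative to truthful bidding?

The highest competing bid is $1360.
Bidding truthfully at $140: the top bid is $1360 (a rival), so Player 1 loses. Payoff = $0.
Bidding $1960: Player 1 has the top bid, wins, and pays the second-highest bid $1360. Payoff = $140 − $1360 = -$1220.
Regret = truthful payoff − actual payoff = $0 − -$1220 = $1220.

Payoff forgone: $1220.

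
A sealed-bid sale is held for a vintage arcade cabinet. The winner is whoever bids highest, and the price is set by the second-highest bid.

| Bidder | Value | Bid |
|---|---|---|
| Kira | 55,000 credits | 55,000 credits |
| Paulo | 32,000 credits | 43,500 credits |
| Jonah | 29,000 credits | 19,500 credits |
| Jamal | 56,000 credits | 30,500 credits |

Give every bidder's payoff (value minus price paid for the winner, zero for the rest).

Payoffs: Kira 11,500 credits, Paulo 0 credits, Jonah 0 credits, Jamal 0 credits.

Bids in descending order: Kira 55,000 credits, then Paulo 43,500 credits, then Jamal 30,500 credits, then Jonah 19,500 credits.
Kira has the top bid and wins; the price is the second-highest bid, 43,500 credits.
Kira's payoff = 55,000 credits − 43,500 credits = 11,500 credits. All other bidders lose, so their payoff is 0.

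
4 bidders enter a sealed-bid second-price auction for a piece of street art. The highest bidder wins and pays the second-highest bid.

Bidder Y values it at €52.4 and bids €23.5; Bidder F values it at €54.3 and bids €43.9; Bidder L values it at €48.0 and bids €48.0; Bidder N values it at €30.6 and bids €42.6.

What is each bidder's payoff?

Payoffs: Bidder Y €0.0, Bidder F €0.0, Bidder L €4.1, Bidder N €0.0.

Ordered from highest: Bidder L €48.0; Bidder F €43.9; Bidder N €42.6; Bidder Y €23.5.
Bidder L has the top bid and wins; the price is the second-highest bid, €43.9.
Bidder L's payoff = €48.0 − €43.9 = €4.1. All other bidders lose, so their payoff is 0.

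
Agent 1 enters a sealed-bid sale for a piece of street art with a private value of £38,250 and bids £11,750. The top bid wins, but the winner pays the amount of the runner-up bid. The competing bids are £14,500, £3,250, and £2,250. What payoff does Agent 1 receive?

Highest competing bid: £14,500.
Agent 1's bid £11,750 is not the highest, so Agent 1 loses, pays nothing, and earns zero payoff.

£0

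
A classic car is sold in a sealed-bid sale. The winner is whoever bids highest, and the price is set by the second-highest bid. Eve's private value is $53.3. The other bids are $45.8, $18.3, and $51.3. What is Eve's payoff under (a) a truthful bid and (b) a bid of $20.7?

Truthful: $2.0; alternative: $0.0.

The highest competing bid is $51.3.
Bidding truthfully at $53.3: Eve has the top bid, wins, and pays the second-highest bid $51.3. Payoff = $53.3 − $51.3 = $2.0.
Bidding $20.7: the top bid is $51.3 (a rival), so Eve loses. Payoff = $0.0.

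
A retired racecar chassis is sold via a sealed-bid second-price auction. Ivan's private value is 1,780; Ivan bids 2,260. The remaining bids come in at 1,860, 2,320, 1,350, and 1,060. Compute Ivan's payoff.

Highest competing bid: 2,320.
Ivan's bid 2,260 is not the highest, so Ivan loses, pays nothing, and earns zero payoff.

Payoff = 0.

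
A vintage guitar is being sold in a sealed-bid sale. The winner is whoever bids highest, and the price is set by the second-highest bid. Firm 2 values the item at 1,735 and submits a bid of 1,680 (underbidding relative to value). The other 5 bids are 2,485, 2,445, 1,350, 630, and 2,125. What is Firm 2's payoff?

Highest competing bid: 2,485.
Firm 2's bid 1,680 is not the highest, so Firm 2 loses, pays nothing, and earns zero payoff.

The bidder's payoff: 0.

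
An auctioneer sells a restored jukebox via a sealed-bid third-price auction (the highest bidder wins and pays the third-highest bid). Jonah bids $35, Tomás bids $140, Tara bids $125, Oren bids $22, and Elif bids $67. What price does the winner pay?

Sorted high to low: Tomás $140 > Tara $125 > Elif $67 > Jonah $35 > Oren $22.
Tomás is the highest bidder, so Tomás wins.
Under the third-price rule, the price is the third-highest bid: $67.

The winner pays $67.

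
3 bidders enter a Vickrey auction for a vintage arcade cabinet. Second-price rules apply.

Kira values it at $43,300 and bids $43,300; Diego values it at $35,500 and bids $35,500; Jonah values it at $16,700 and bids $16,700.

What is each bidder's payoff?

Kira $7,800, Diego $0, Jonah $0.

Ordered from highest: Kira $43,300, then Diego $35,500, then Jonah $16,700.
Kira has the top bid and wins; the price is the second-highest bid, $35,500.
Kira's payoff = $43,300 − $35,500 = $7,800. All other bidders lose, so their payoff is 0.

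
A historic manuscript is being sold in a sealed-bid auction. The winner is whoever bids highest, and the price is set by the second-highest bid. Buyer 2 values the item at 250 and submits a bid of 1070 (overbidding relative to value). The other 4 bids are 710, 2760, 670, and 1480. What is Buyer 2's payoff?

The bidder's payoff: 0.

Highest competing bid: 2760.
Buyer 2's bid 1070 is not the highest, so Buyer 2 loses, pays nothing, and earns zero payoff.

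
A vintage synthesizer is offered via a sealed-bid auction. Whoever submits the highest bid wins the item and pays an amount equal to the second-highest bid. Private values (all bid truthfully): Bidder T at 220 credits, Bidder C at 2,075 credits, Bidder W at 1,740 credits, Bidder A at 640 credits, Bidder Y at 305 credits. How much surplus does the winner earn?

335 credits

Sorted high to low: Bidder C 2,075 credits, then Bidder W 1,740 credits, then Bidder A 640 credits, then Bidder Y 305 credits, then Bidder T 220 credits.
Bidder C wins with the top bid and pays the second-highest, 1,740 credits.
Surplus = 2,075 credits − 1,740 credits = 335 credits.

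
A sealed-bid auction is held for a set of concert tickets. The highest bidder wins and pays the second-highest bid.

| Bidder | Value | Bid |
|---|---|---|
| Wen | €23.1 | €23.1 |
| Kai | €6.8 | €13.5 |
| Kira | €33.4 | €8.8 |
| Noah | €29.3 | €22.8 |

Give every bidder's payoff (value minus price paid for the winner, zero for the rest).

Sorted high to low: Wen €23.1 > Noah €22.8 > Kai €13.5 > Kira €8.8.
Wen has the top bid and wins; the price is the second-highest bid, €22.8.
Wen's payoff = €23.1 − €22.8 = €0.3. All other bidders lose, so their payoff is 0.

Payoffs: Wen €0.3, Kai €0.0, Kira €0.0, Noah €0.0.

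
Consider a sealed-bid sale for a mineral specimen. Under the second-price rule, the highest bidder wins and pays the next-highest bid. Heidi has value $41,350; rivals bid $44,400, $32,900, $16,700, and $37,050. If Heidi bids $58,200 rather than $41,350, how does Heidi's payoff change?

The highest competing bid is $44,400.
Bidding truthfully at $41,350: the top bid is $44,400 (a rival), so Heidi loses. Payoff = $0.
Bidding $58,200: Heidi has the top bid, wins, and pays the second-highest bid $44,400. Payoff = $41,350 − $44,400 = -$3,050.
Change = -$3,050 − $0 = -$3,050.

Payoff change: -$3,050.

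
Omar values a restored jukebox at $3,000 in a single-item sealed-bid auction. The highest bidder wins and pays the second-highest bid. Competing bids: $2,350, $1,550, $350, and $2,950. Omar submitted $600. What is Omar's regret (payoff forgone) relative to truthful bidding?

Regret: $50.

The highest competing bid is $2,950.
Bidding truthfully at $3,000: Omar has the top bid, wins, and pays the second-highest bid $2,950. Payoff = $3,000 − $2,950 = $50.
Bidding $600: the top bid is $2,950 (a rival), so Omar loses. Payoff = $0.
Regret = truthful payoff − actual payoff = $50 − $0 = $50.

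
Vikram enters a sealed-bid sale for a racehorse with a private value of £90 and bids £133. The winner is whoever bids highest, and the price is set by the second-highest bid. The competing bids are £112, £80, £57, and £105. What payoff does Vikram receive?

Highest competing bid: £112.
Vikram's bid £133 is the highest overall, so Vikram wins and pays the second-highest bid, £112.
Payoff = value − price = £90 − £112 = -£22.

Payoff = -£22.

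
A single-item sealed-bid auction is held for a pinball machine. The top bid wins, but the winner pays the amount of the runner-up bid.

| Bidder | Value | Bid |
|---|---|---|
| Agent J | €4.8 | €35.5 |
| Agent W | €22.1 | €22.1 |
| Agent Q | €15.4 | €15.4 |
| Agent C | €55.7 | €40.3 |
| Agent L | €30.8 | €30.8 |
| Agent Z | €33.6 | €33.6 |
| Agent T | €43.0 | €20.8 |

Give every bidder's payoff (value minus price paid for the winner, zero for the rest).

Ordered from highest: Agent C €40.3; Agent J €35.5; Agent Z €33.6; Agent L €30.8; Agent W €22.1; Agent T €20.8; Agent Q €15.4.
Agent C has the top bid and wins; the price is the second-highest bid, €35.5.
Agent C's payoff = €55.7 − €35.5 = €20.2. All other bidders lose, so their payoff is 0.

Payoffs: Agent J €0.0, Agent W €0.0, Agent Q €0.0, Agent C €20.2, Agent L €0.0, Agent Z €0.0, Agent T €0.0.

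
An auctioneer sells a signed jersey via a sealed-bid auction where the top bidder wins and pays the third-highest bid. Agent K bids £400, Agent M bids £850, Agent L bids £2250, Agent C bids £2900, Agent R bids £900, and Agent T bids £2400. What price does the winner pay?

The winner pays £2250.

Ordered from highest: Agent C £2900 > Agent T £2400 > Agent L £2250 > Agent R £900 > Agent M £850 > Agent K £400.
Agent C is the highest bidder, so Agent C wins.
Under the third-price rule, the price is the third-highest bid: £2250.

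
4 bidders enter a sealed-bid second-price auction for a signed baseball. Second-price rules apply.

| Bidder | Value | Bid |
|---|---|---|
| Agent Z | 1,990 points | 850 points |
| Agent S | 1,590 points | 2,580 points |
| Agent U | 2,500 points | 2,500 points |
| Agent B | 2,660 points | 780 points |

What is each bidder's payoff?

Ranking the bids: Agent S 2,580 points; Agent U 2,500 points; Agent Z 850 points; Agent B 780 points.
Agent S has the top bid and wins; the price is the second-highest bid, 2,500 points.
Agent S's payoff = 1,590 points − 2,500 points = -910 points. All other bidders lose, so their payoff is 0.

Agent Z 0 points, Agent S -910 points, Agent U 0 points, Agent B 0 points.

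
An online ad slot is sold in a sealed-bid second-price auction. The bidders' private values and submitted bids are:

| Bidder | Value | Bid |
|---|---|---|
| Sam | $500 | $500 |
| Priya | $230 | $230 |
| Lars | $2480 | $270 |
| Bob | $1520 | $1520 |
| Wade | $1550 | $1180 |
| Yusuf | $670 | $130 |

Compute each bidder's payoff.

Ordered from highest: Bob $1520, then Wade $1180, then Sam $500, then Lars $270, then Priya $230, then Yusuf $130.
Bob has the top bid and wins; the price is the second-highest bid, $1180.
Bob's payoff = $1520 − $1180 = $340. All other bidders lose, so their payoff is 0.

Sam $0, Priya $0, Lars $0, Bob $340, Wade $0, Yusuf $0.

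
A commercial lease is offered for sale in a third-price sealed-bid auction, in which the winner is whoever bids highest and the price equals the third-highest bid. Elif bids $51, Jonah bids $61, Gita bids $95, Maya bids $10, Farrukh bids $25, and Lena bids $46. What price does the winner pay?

Ordered from highest: Gita $95, then Jonah $61, then Elif $51, then Lena $46, then Farrukh $25, then Maya $10.
Gita is the highest bidder, so Gita wins.
Under the third-price rule, the price is the third-highest bid: $51.

The winner pays $51.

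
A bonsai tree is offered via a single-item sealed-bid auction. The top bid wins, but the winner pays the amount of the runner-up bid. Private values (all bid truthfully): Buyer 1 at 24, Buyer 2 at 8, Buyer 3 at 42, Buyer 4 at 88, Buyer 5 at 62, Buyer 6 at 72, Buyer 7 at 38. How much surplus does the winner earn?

Surplus = 16.

Sorted high to low: Buyer 4 88, then Buyer 6 72, then Buyer 5 62, then Buyer 3 42, then Buyer 7 38, then Buyer 1 24, then Buyer 2 8.
Buyer 4 wins with the top bid and pays the second-highest, 72.
Surplus = 88 − 72 = 16.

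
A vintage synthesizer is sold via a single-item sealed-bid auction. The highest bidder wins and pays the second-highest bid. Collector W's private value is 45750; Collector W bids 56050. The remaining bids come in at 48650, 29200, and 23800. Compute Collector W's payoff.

Highest competing bid: 48650.
Collector W's bid 56050 is the highest overall, so Collector W wins and pays the second-highest bid, 48650.
Payoff = value − price = 45750 − 48650 = -2900.
Overbidding won the item at a price above value — truthful bidding would have avoided this loss.

-2900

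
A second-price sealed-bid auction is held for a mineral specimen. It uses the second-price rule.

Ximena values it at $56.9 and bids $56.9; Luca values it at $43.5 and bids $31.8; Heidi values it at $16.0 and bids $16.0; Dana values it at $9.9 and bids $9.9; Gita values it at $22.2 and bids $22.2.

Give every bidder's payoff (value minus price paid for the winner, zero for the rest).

Ordered from highest: Ximena $56.9, then Luca $31.8, then Gita $22.2, then Heidi $16.0, then Dana $9.9.
Ximena has the top bid and wins; the price is the second-highest bid, $31.8.
Ximena's payoff = $56.9 − $31.8 = $25.1. All other bidders lose, so their payoff is 0.

Ximena $25.1, Luca $0.0, Heidi $0.0, Dana $0.0, Gita $0.0.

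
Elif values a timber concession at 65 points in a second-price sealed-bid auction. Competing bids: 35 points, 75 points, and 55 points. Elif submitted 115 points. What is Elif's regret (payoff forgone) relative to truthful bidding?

10 points

The highest competing bid is 75 points.
Bidding truthfully at 65 points: the top bid is 75 points (a rival), so Elif loses. Payoff = 0 points.
Bidding 115 points: Elif has the top bid, wins, and pays the second-highest bid 75 points. Payoff = 65 points − 75 points = -10 points.
Regret = truthful payoff − actual payoff = 0 points − -10 points = 10 points.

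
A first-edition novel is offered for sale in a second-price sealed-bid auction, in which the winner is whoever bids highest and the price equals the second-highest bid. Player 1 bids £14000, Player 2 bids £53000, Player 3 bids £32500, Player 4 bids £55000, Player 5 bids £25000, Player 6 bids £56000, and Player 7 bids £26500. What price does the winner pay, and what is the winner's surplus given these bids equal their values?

Price £55000; surplus £1000.

Sorted high to low: Player 6 £56000 > Player 4 £55000 > Player 2 £53000 > Player 3 £32500 > Player 7 £26500 > Player 5 £25000 > Player 1 £14000.
Player 6 is the highest bidder, so Player 6 wins.
Under the second-price rule, the price is the second-highest bid: £55000.
Surplus = £56000 − £55000 = £1000.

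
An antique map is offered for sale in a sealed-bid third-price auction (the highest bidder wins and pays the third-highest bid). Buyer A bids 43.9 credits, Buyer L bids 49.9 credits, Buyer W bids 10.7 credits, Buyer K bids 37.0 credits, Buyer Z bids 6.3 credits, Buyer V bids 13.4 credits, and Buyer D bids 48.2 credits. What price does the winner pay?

Ordered from highest: Buyer L 49.9 credits; Buyer D 48.2 credits; Buyer A 43.9 credits; Buyer K 37.0 credits; Buyer V 13.4 credits; Buyer W 10.7 credits; Buyer Z 6.3 credits.
Buyer L is the highest bidder, so Buyer L wins.
Under the third-price rule, the price is the third-highest bid: 43.9 credits.

The winner pays 43.9 credits.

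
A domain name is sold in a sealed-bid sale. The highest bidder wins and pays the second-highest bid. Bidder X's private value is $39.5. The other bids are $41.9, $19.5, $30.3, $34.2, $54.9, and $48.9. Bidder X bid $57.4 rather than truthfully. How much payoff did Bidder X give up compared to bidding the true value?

The highest competing bid is $54.9.
Bidding truthfully at $39.5: the top bid is $54.9 (a rival), so Bidder X loses. Payoff = $0.0.
Bidding $57.4: Bidder X has the top bid, wins, and pays the second-highest bid $54.9. Payoff = $39.5 − $54.9 = -$15.4.
Regret = truthful payoff − actual payoff = $0.0 − -$15.4 = $15.4.

$15.4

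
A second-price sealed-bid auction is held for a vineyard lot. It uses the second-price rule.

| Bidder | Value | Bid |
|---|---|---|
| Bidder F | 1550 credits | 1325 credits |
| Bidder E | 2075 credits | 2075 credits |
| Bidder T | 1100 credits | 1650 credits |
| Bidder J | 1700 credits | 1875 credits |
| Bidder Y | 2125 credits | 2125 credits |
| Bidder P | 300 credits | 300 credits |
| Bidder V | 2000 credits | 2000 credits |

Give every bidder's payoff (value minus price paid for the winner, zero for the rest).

Payoffs: Bidder F 0 credits, Bidder E 0 credits, Bidder T 0 credits, Bidder J 0 credits, Bidder Y 50 credits, Bidder P 0 credits, Bidder V 0 credits.

Sorted high to low: Bidder Y 2125 credits; Bidder E 2075 credits; Bidder V 2000 credits; Bidder J 1875 credits; Bidder T 1650 credits; Bidder F 1325 credits; Bidder P 300 credits.
Bidder Y has the top bid and wins; the price is the second-highest bid, 2075 credits.
Bidder Y's payoff = 2125 credits − 2075 credits = 50 credits. All other bidders lose, so their payoff is 0.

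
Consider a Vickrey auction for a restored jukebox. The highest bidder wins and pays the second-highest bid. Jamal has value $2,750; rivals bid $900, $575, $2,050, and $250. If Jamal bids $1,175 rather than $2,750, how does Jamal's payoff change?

-$700

The highest competing bid is $2,050.
Bidding truthfully at $2,750: Jamal has the top bid, wins, and pays the second-highest bid $2,050. Payoff = $2,750 − $2,050 = $700.
Bidding $1,175: the top bid is $2,050 (a rival), so Jamal loses. Payoff = $0.
Change = $0 − $700 = -$700.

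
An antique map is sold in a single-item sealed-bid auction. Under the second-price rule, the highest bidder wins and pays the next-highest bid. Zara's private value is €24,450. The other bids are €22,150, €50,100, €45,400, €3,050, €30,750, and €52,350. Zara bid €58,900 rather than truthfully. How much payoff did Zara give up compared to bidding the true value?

Regret: €27,900.

The highest competing bid is €52,350.
Bidding truthfully at €24,450: the top bid is €52,350 (a rival), so Zara loses. Payoff = €0.
Bidding €58,900: Zara has the top bid, wins, and pays the second-highest bid €52,350. Payoff = €24,450 − €52,350 = -€27,900.
Regret = truthful payoff − actual payoff = €0 − -€27,900 = €27,900.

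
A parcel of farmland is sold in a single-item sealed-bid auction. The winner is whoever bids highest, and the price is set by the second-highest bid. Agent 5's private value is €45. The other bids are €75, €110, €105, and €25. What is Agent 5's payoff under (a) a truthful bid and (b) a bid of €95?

Truthful: €0; alternative: €0.

The highest competing bid is €110.
Bidding truthfully at €45: the top bid is €110 (a rival), so Agent 5 loses. Payoff = €0.
Bidding €95: the top bid is €110 (a rival), so Agent 5 loses. Payoff = €0.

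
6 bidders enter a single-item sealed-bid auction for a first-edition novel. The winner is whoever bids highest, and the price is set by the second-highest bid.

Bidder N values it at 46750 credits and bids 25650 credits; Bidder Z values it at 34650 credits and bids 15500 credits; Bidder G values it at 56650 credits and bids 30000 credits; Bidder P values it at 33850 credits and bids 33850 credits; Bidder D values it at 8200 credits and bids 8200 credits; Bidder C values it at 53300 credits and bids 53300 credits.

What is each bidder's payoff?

Bids in descending order: Bidder C 53300 credits; Bidder P 33850 credits; Bidder G 30000 credits; Bidder N 25650 credits; Bidder Z 15500 credits; Bidder D 8200 credits.
Bidder C has the top bid and wins; the price is the second-highest bid, 33850 credits.
Bidder C's payoff = 53300 credits − 33850 credits = 19450 credits. All other bidders lose, so their payoff is 0.

Payoffs: Bidder N 0 credits, Bidder Z 0 credits, Bidder G 0 credits, Bidder P 0 credits, Bidder D 0 credits, Bidder C 19450 credits.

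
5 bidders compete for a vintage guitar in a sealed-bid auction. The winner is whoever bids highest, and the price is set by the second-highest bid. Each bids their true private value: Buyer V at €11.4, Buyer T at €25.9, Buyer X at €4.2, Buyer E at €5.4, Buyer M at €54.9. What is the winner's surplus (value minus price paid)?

Surplus = €29.0.

Ordered from highest: Buyer M €54.9, then Buyer T €25.9, then Buyer V €11.4, then Buyer E €5.4, then Buyer X €4.2.
Buyer M wins with the top bid and pays the second-highest, €25.9.
Surplus = €54.9 − €25.9 = €29.0.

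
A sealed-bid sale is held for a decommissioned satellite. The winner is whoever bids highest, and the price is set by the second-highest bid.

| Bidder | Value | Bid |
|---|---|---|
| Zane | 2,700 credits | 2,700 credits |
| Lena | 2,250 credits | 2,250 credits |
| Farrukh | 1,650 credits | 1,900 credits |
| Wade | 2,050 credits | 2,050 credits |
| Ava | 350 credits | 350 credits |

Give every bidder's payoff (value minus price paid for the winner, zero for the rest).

Payoffs: Zane 450 credits, Lena 0 credits, Farrukh 0 credits, Wade 0 credits, Ava 0 credits.

Bids in descending order: Zane 2,700 credits, then Lena 2,250 credits, then Wade 2,050 credits, then Farrukh 1,900 credits, then Ava 350 credits.
Zane has the top bid and wins; the price is the second-highest bid, 2,250 credits.
Zane's payoff = 2,700 credits − 2,250 credits = 450 credits. All other bidders lose, so their payoff is 0.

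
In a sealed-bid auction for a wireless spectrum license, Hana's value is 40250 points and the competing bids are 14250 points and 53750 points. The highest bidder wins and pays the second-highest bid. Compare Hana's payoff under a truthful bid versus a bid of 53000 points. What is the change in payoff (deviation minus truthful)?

The highest competing bid is 53750 points.
Bidding truthfully at 40250 points: the top bid is 53750 points (a rival), so Hana loses. Payoff = 0 points.
Bidding 53000 points: the top bid is 53750 points (a rival), so Hana loses. Payoff = 0 points.
Change = 0 points − 0 points = 0 points.

0 points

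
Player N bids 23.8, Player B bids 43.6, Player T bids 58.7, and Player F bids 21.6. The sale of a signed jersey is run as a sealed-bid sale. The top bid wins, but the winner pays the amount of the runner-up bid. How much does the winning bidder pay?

Ordered from highest: Player T 58.7 > Player B 43.6 > Player N 23.8 > Player F 21.6.
Player T has the highest bid, so Player T wins.
The second-highest bid is 43.6, so that is what Player T pays.

Price paid: 43.6.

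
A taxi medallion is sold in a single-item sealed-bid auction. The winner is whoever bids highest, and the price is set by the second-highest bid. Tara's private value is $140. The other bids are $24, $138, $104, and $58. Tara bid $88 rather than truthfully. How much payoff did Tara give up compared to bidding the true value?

The highest competing bid is $138.
Bidding truthfully at $140: Tara has the top bid, wins, and pays the second-highest bid $138. Payoff = $140 − $138 = $2.
Bidding $88: the top bid is $138 (a rival), so Tara loses. Payoff = $0.
Regret = truthful payoff − actual payoff = $2 − $0 = $2.

$2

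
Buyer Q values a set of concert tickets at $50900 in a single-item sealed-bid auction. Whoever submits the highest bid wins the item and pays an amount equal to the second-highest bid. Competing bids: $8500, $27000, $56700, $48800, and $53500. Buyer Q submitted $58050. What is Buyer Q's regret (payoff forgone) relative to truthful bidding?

Payoff forgone: $5800.

The highest competing bid is $56700.
Bidding truthfully at $50900: the top bid is $56700 (a rival), so Buyer Q loses. Payoff = $0.
Bidding $58050: Buyer Q has the top bid, wins, and pays the second-highest bid $56700. Payoff = $50900 − $56700 = -$5800.
Regret = truthful payoff − actual payoff = $0 − -$5800 = $5800.
Deviating from a truthful bid can only lose payoff in a second-price auction — never gain.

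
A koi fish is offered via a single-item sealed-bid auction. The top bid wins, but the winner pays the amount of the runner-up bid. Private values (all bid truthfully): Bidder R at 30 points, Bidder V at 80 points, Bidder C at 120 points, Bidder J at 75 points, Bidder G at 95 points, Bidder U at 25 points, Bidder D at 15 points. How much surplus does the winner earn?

Sorted high to low: Bidder C 120 points, then Bidder G 95 points, then Bidder V 80 points, then Bidder J 75 points, then Bidder R 30 points, then Bidder U 25 points, then Bidder D 15 points.
Bidder C wins with the top bid and pays the second-highest, 95 points.
Surplus = 120 points − 95 points = 25 points.

25 points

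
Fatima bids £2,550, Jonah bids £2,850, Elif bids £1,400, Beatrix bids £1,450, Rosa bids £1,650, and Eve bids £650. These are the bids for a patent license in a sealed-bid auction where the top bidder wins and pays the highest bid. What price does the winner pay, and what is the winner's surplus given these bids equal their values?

Ranking the bids: Jonah £2,850, then Fatima £2,550, then Rosa £1,650, then Beatrix £1,450, then Elif £1,400, then Eve £650.
Jonah is the highest bidder, so Jonah wins.
Under the first-price rule, the price is the highest bid: £2,850.
Surplus = £2,850 − £2,850 = £0.

The winner pays £2,850 for a surplus of £0.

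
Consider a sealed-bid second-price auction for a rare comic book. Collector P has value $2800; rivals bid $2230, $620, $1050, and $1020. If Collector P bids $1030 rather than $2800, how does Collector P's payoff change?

-$570

The highest competing bid is $2230.
Bidding truthfully at $2800: Collector P has the top bid, wins, and pays the second-highest bid $2230. Payoff = $2800 − $2230 = $570.
Bidding $1030: the top bid is $2230 (a rival), so Collector P loses. Payoff = $0.
Change = $0 − $570 = -$570.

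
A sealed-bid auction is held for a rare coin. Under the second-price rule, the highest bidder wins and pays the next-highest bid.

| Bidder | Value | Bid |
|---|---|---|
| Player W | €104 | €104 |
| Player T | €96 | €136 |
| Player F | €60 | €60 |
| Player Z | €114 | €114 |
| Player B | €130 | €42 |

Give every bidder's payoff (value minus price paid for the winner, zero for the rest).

Bids in descending order: Player T €136, then Player Z €114, then Player W €104, then Player F €60, then Player B €42.
Player T has the top bid and wins; the price is the second-highest bid, €114.
Player T's payoff = €96 − €114 = -€18. All other bidders lose, so their payoff is 0.

Player W €0, Player T -€18, Player F €0, Player Z €0, Player B €0.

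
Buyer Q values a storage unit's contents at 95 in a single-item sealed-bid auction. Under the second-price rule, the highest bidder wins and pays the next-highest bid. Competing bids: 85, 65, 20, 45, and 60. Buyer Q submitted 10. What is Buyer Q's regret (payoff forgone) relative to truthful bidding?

10

The highest competing bid is 85.
Bidding truthfully at 95: Buyer Q has the top bid, wins, and pays the second-highest bid 85. Payoff = 95 − 85 = 10.
Bidding 10: the top bid is 85 (a rival), so Buyer Q loses. Payoff = 0.
Regret = truthful payoff − actual payoff = 10 − 0 = 10.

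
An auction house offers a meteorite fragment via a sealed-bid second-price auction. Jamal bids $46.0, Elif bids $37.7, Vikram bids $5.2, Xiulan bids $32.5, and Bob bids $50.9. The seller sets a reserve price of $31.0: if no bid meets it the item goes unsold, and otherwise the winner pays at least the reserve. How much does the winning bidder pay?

Price paid: $46.0.

Ranking the bids: Bob $50.9; Jamal $46.0; Elif $37.7; Xiulan $32.5; Vikram $5.2.
Bob has the highest bid, so Bob wins.
The second-highest bid is $46.0, which exceeds the reserve, so that sets the price.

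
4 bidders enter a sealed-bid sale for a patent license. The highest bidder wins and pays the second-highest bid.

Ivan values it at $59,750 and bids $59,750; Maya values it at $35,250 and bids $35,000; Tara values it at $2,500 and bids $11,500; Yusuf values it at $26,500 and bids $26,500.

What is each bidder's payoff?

Payoffs: Ivan $24,750, Maya $0, Tara $0, Yusuf $0.

Sorted high to low: Ivan $59,750 > Maya $35,000 > Yusuf $26,500 > Tara $11,500.
Ivan has the top bid and wins; the price is the second-highest bid, $35,000.
Ivan's payoff = $59,750 − $35,000 = $24,750. All other bidders lose, so their payoff is 0.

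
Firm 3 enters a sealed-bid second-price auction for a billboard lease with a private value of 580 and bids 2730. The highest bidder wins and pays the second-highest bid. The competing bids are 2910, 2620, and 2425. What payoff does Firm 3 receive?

Payoff = 0.

Highest competing bid: 2910.
Firm 3's bid 2730 is not the highest, so Firm 3 loses, pays nothing, and earns zero payoff.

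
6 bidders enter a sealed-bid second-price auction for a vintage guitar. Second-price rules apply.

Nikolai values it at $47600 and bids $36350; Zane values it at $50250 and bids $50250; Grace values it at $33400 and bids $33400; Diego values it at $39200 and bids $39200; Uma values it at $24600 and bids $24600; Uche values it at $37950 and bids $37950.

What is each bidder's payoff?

Ordered from highest: Zane $50250 > Diego $39200 > Uche $37950 > Nikolai $36350 > Grace $33400 > Uma $24600.
Zane has the top bid and wins; the price is the second-highest bid, $39200.
Zane's payoff = $50250 − $39200 = $11050. All other bidders lose, so their payoff is 0.

Nikolai $0, Zane $11050, Grace $0, Diego $0, Uma $0, Uche $0.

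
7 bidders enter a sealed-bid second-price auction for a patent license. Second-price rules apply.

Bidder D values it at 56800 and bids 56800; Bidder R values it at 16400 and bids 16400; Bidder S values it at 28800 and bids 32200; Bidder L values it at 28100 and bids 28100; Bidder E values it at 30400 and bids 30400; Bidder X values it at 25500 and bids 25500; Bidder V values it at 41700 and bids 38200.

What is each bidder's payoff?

Payoffs: Bidder D 18600, Bidder R 0, Bidder S 0, Bidder L 0, Bidder E 0, Bidder X 0, Bidder V 0.

Ranking the bids: Bidder D 56800 > Bidder V 38200 > Bidder S 32200 > Bidder E 30400 > Bidder L 28100 > Bidder X 25500 > Bidder R 16400.
Bidder D has the top bid and wins; the price is the second-highest bid, 38200.
Bidder D's payoff = 56800 − 38200 = 18600. All other bidders lose, so their payoff is 0.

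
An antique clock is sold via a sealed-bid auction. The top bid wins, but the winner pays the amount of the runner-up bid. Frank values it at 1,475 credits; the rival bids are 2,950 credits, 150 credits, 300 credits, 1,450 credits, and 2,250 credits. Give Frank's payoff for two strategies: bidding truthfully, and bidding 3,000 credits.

Truthful: 0 credits; alternative: -1,475 credits.

The highest competing bid is 2,950 credits.
Bidding truthfully at 1,475 credits: the top bid is 2,950 credits (a rival), so Frank loses. Payoff = 0 credits.
Bidding 3,000 credits: Frank has the top bid, wins, and pays the second-highest bid 2,950 credits. Payoff = 1,475 credits − 2,950 credits = -1,475 credits.
This is the dominant-strategy logic: truthful bidding weakly beats any alternative.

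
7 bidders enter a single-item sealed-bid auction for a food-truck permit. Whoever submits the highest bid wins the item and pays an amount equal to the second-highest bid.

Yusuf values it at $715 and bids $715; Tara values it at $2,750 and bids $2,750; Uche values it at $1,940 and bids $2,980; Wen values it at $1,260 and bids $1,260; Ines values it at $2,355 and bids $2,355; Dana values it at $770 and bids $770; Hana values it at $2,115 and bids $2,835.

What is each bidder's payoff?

Bids in descending order: Uche $2,980 > Hana $2,835 > Tara $2,750 > Ines $2,355 > Wen $1,260 > Dana $770 > Yusuf $715.
Uche has the top bid and wins; the price is the second-highest bid, $2,835.
Uche's payoff = $1,940 − $2,835 = -$895. All other bidders lose, so their payoff is 0.

Payoffs: Yusuf $0, Tara $0, Uche -$895, Wen $0, Ines $0, Dana $0, Hana $0.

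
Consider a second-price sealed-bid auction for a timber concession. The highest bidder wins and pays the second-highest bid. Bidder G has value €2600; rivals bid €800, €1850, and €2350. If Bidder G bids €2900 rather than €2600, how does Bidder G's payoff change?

The highest competing bid is €2350.
Bidding truthfully at €2600: Bidder G has the top bid, wins, and pays the second-highest bid €2350. Payoff = €2600 − €2350 = €250.
Bidding €2900: Bidder G has the top bid, wins, and pays the second-highest bid €2350. Payoff = €2600 − €2350 = €250.
Change = €250 − €250 = €0.

€0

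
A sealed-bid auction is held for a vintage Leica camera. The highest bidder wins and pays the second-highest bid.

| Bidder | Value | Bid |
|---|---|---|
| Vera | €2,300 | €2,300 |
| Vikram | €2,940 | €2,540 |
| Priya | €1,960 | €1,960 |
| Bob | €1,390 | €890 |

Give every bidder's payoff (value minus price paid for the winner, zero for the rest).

Vera €0, Vikram €640, Priya €0, Bob €0.

Ranking the bids: Vikram €2,540 > Vera €2,300 > Priya €1,960 > Bob €890.
Vikram has the top bid and wins; the price is the second-highest bid, €2,300.
Vikram's payoff = €2,940 − €2,300 = €640. All other bidders lose, so their payoff is 0.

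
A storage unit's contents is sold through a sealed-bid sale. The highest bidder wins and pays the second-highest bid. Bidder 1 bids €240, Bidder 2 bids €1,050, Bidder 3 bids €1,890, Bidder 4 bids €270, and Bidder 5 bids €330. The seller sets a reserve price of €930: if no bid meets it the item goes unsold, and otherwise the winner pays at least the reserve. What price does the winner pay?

The winner pays €1,050.

Ranking the bids: Bidder 3 €1,890, then Bidder 2 €1,050, then Bidder 5 €330, then Bidder 4 €270, then Bidder 1 €240.
Bidder 3 has the highest bid, so Bidder 3 wins.
The second-highest bid is €1,050, which exceeds the reserve, so that sets the price.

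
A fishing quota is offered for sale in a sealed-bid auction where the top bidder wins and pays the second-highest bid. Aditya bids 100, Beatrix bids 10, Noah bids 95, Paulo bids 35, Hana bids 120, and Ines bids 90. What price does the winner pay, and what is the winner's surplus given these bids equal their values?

Price 100; surplus 20.

Ordered from highest: Hana 120, then Aditya 100, then Noah 95, then Ines 90, then Paulo 35, then Beatrix 10.
Hana is the highest bidder, so Hana wins.
Under the second-price rule, the price is the second-highest bid: 100.
Surplus = 120 − 100 = 20.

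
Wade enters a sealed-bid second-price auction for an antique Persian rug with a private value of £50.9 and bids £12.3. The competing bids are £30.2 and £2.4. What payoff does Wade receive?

Payoff = £0.0.

Highest competing bid: £30.2.
Wade's bid £12.3 is not the highest, so Wade loses, pays nothing, and earns zero payoff.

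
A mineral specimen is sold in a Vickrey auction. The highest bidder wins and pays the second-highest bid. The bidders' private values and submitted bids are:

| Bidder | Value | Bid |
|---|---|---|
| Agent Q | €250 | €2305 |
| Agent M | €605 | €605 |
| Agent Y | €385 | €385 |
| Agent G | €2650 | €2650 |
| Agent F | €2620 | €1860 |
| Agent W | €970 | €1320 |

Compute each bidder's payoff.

Agent Q €0, Agent M €0, Agent Y €0, Agent G €345, Agent F €0, Agent W €0.

Ordered from highest: Agent G €2650, then Agent Q €2305, then Agent F €1860, then Agent W €1320, then Agent M €605, then Agent Y €385.
Agent G has the top bid and wins; the price is the second-highest bid, €2305.
Agent G's payoff = €2650 − €2305 = €345. All other bidders lose, so their payoff is 0.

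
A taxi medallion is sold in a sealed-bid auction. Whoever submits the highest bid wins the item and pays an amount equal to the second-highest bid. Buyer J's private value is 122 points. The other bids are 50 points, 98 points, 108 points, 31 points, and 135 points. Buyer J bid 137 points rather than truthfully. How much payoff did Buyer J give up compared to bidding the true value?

The highest competing bid is 135 points.
Bidding truthfully at 122 points: the top bid is 135 points (a rival), so Buyer J loses. Payoff = 0 points.
Bidding 137 points: Buyer J has the top bid, wins, and pays the second-highest bid 135 points. Payoff = 122 points − 135 points = -13 points.
Regret = truthful payoff − actual payoff = 0 points − -13 points = 13 points.
Deviating from a truthful bid can only lose payoff in a second-price auction — never gain.

Payoff forgone: 13 points.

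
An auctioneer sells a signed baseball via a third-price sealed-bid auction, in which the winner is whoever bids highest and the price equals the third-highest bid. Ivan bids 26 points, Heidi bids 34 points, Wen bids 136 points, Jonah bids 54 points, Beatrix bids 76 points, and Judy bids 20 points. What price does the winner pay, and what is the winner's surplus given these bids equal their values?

Bids in descending order: Wen 136 points > Beatrix 76 points > Jonah 54 points > Heidi 34 points > Ivan 26 points > Judy 20 points.
Wen is the highest bidder, so Wen wins.
Under the third-price rule, the price is the third-highest bid: 54 points.
Surplus = 136 points − 54 points = 82 points.

Price 54 points; surplus 82 points.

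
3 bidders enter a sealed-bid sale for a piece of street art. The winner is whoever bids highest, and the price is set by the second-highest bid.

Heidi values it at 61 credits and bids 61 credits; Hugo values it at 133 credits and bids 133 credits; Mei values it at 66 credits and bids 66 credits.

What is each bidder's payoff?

Payoffs: Heidi 0 credits, Hugo 67 credits, Mei 0 credits.

Sorted high to low: Hugo 133 credits; Mei 66 credits; Heidi 61 credits.
Hugo has the top bid and wins; the price is the second-highest bid, 66 credits.
Hugo's payoff = 133 credits − 66 credits = 67 credits. All other bidders lose, so their payoff is 0.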